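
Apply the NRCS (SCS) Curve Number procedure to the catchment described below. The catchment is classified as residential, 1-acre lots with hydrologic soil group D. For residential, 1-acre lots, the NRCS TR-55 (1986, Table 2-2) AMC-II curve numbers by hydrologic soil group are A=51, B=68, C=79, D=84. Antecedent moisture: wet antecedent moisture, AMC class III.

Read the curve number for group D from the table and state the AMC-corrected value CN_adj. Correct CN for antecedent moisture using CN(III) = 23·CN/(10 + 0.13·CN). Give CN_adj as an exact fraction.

CN_adj = 48300/523 ≈ 92.352

NRCS table: residential, 1-acre lots, soil group D → CN(II) = 84
CN(III) from CN(II)=84: (23·84)/(10 + 0.13·84) = 48300/523 ≈ 92.352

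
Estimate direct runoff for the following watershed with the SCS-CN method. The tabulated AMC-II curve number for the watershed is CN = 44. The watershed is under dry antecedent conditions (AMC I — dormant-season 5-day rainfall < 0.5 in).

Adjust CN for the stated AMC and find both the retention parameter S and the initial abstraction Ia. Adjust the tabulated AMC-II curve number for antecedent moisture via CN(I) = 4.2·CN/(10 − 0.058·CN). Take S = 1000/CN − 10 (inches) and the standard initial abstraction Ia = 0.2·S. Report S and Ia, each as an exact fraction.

Adjust CN=44 to AMC I: 4.2·44/(10 − 0.058·44) → (924/5) ÷ (931/125) = 3300/133 ≈ 24.812
Retention S: 1000/CN − 10 with CN=24.812 → S = 1000/33 ≈ 30.303 in
Initial abstraction Ia = S/5 = (1000/33)/5 = 200/33 ≈ 6.061 in

S = 1000/33 in ≈ 30.303 in; Ia = 200/33 in ≈ 6.061 in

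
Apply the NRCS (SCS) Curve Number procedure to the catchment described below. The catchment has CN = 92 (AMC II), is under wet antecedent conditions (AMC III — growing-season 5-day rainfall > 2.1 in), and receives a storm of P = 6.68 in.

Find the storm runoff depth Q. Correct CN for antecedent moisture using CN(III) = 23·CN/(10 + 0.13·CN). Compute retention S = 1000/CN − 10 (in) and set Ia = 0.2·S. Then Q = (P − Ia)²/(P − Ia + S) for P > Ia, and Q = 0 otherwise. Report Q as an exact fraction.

Adjust CN=92 to AMC III: 23·92/(10 + 0.13·92) → 2116 ÷ (549/25) = 52900/549 ≈ 96.357
Retention S: 1000/CN − 10 with CN=96.357 → S = 200/529 ≈ 0.378 in
Initial abstraction Ia = S/5 = (200/529)/5 = 40/529 ≈ 0.076 in
Since P=6.680 > Ia=0.076: effective rainfall P−Ia = 87343/13225 in
Runoff Q = (P−Ia)²/(P−Ia+S) = (6.604)²/(6.604+0.378) = 7628799649/1221236175 ≈ 6.247 in

Q = 7628799649/1221236175 in ≈ 6.247 in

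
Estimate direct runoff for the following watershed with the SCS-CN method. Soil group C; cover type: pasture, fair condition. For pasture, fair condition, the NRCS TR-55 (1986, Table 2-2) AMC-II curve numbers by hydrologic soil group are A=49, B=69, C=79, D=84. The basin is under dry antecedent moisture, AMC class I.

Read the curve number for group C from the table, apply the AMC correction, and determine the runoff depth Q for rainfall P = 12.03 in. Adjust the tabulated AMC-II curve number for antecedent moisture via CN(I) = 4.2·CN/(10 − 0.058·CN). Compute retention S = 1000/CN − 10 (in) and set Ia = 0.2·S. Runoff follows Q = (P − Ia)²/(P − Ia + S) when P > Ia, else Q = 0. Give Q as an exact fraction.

NRCS table: pasture, fair condition, soil group C → CN(II) = 79
CN(I) from CN(II)=79: (4.2·79)/(10 − 0.058·79) = 7900/129 ≈ 61.240
S = 1000/(7900/129) − 10 = 500/79 in ≈ 6.329 in
Ia = 0.2S: 0.2·6.329 = 1.266 in (exactly 100/79)
Excess rainfall: 12.030 − 1.266 = 10.764 in; P > Ia so Q > 0
Q = (85037/7900)²/((85037/7900) + 500/79) = (7231291369/62410000)/(135037/7900) = 7231291369/1066792300 in ≈ 6.779 in

Q = 7231291369/1066792300 in ≈ 6.779 in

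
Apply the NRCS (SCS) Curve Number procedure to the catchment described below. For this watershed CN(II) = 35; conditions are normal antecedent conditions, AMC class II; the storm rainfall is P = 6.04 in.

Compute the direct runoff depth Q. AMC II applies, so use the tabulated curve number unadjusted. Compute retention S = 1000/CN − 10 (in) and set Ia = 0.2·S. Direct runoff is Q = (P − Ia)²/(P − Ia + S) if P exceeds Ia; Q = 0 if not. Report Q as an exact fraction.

Q = 165649/639975 in ≈ 0.259 in

AMC II — tabulated CN = 35 applies directly.
S = 1000/35 − 10 = 130/7 in ≈ 18.571 in
Ia = 0.2S: 0.2·18.571 = 3.714 in (exactly 26/7)
Since P=6.040 > Ia=3.714: effective rainfall P−Ia = 407/175 in
Q = (407/175)²/((407/175) + 130/7) = (165649/30625)/(3657/175) = 165649/639975 in ≈ 0.259 in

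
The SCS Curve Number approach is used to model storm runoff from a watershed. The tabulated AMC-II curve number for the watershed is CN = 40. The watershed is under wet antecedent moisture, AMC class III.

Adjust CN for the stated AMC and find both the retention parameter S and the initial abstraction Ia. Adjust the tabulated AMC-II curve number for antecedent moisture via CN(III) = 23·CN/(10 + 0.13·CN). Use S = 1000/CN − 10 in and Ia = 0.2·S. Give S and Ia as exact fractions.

S = 150/23 in ≈ 6.522 in; Ia = 30/23 in ≈ 1.304 in

CN(III) from CN(II)=40: (23·40)/(10 + 0.13·40) = 1150/19 ≈ 60.526
Retention S: 1000/CN − 10 with CN=60.526 → S = 150/23 ≈ 6.522 in
Ia = 0.2·(150/23) = 30/23 in ≈ 1.304 in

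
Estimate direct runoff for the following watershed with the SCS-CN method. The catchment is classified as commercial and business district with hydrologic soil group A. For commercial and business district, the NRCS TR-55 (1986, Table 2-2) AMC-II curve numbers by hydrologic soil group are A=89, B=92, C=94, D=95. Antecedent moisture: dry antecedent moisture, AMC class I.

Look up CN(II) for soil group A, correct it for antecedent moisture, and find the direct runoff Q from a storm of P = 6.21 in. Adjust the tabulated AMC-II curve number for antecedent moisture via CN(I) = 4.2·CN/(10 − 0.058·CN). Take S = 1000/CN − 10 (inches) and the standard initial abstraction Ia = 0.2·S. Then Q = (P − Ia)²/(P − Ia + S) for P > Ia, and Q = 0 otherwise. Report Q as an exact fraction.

NRCS table: commercial and business district, soil group A → CN(II) = 89
CN(I) from CN(II)=89: (4.2·89)/(10 − 0.058·89) = 186900/2419 ≈ 77.263
S = 1000/(186900/2419) − 10 = 5500/1869 in ≈ 2.943 in
Ia = 0.2S: 0.2·2.943 = 0.589 in (exactly 1100/1869)
P − Ia = 6.210 − 0.589 = 1050649/186900 ≈ 5.621 in (> 0, runoff occurs)
Runoff Q = (P−Ia)²/(P−Ia+S) = (5.621)²/(5.621+2.943) = 1103863321201/299161298100 ≈ 3.690 in

Q = 1103863321201/299161298100 in ≈ 3.690 in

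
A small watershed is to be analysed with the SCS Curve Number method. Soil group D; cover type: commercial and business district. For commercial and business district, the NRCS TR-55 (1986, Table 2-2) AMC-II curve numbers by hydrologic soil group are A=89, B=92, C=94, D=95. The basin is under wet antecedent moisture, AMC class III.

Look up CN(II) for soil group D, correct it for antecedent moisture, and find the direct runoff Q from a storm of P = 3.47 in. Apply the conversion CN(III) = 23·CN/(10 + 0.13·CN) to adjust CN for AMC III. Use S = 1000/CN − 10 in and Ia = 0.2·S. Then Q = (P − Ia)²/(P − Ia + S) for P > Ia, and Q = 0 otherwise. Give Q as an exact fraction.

NRCS table: commercial and business district, soil group D → CN(II) = 95
Wet (AMC III): CN(III) = 23·95/(10 + 0.13·95) = 2185/(447/20) = 43700/447 ≈ 97.763
S = 1000/(43700/447) − 10 = 100/437 in ≈ 0.229 in
Ia = 0.2·(100/437) = 20/437 in ≈ 0.046 in
Since P=3.470 > Ia=0.046: effective rainfall P−Ia = 149639/43700 in
Q: (149639/43700)² ÷ (159639/43700) = 22391830321/6976224300 in (≈ 3.210 in)

Q = 22391830321/6976224300 in ≈ 3.210 in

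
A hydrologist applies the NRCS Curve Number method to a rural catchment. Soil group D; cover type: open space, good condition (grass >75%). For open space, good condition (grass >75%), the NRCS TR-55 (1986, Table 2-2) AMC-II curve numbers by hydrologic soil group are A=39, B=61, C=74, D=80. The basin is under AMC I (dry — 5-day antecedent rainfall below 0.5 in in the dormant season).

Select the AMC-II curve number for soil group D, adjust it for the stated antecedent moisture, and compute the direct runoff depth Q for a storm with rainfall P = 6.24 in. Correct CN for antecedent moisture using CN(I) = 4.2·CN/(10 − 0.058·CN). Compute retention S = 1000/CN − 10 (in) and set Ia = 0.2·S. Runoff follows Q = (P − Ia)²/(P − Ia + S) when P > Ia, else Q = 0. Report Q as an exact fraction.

NRCS table: open space, good condition (grass >75%), soil group D → CN(II) = 80
CN(I) from CN(II)=80: (4.2·80)/(10 − 0.058·80) = 4200/67 ≈ 62.687
S = 1000/(4200/67) − 10 = 125/21 in ≈ 5.952 in
Initial abstraction Ia = S/5 = (125/21)/5 = 25/21 ≈ 1.190 in
Since P=6.240 > Ia=1.190: effective rainfall P−Ia = 2651/525 in
Q = (2651/525)²/((2651/525) + 125/21) = (7027801/275625)/(5776/525) = 7027801/3032400 in ≈ 2.318 in

Q = 7027801/3032400 in ≈ 2.318 in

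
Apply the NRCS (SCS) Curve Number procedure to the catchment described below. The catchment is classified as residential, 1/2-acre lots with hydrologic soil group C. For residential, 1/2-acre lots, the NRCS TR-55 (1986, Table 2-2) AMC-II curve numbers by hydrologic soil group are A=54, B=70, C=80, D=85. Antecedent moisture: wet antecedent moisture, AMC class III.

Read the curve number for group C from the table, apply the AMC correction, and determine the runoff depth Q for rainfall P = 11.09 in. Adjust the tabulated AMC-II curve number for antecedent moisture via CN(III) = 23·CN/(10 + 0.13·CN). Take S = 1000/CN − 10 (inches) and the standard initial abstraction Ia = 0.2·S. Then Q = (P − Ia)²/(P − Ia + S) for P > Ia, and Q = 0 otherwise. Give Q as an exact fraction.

Q = 625350049/63266100 in ≈ 9.884 in

NRCS table: residential, 1/2-acre lots, soil group C → CN(II) = 80
Adjust CN=80 to AMC III: 23·80/(10 + 0.13·80) → 1840 ÷ (102/5) = 4600/51 ≈ 90.196
S = 1000/(4600/51) − 10 = 25/23 in ≈ 1.087 in
Ia = 0.2S: 0.2·1.087 = 0.217 in (exactly 5/23)
Since P=11.090 > Ia=0.217: effective rainfall P−Ia = 25007/2300 in
Q: (25007/2300)² ÷ (27507/2300) = 625350049/63266100 in (≈ 9.884 in)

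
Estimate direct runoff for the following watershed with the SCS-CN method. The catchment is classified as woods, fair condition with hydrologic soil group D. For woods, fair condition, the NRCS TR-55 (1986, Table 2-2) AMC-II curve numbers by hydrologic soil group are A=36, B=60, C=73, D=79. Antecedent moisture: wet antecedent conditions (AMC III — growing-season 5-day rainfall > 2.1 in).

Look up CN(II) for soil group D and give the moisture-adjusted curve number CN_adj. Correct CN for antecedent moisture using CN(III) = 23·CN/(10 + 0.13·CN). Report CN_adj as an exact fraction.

CN_adj = 181700/2027 ≈ 89.640

NRCS table: woods, fair condition, soil group D → CN(II) = 79
CN(III) from CN(II)=79: (23·79)/(10 + 0.13·79) = 181700/2027 ≈ 89.640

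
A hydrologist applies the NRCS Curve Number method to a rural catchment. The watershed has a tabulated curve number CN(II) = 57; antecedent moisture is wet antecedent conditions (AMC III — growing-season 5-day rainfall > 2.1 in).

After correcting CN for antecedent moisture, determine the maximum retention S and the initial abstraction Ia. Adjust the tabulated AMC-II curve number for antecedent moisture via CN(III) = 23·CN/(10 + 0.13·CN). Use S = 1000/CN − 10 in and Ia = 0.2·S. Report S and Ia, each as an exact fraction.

Wet (AMC III): CN(III) = 23·57/(10 + 0.13·57) = 1311/(1741/100) = 131100/1741 ≈ 75.302
S = 1000/(131100/1741) − 10 = 4300/1311 in ≈ 3.280 in
Ia = 0.2S: 0.2·3.280 = 0.656 in (exactly 860/1311)

S = 4300/1311 in ≈ 3.280 in; Ia = 860/1311 in ≈ 0.656 in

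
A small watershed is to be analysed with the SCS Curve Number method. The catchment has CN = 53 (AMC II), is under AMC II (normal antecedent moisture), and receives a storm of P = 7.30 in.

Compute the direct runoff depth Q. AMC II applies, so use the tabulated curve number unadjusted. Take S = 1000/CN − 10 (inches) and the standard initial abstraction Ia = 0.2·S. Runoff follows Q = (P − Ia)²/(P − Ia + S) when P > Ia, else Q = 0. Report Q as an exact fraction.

Q = 8579041/4043370 in ≈ 2.122 in

AMC II — tabulated CN = 53 applies directly.
Max retention: S = 1000/53 − 10 = 470/53 in (≈ 8.868 in)
Ia = 0.2·(470/53) = 94/53 in ≈ 1.774 in
Since P=7.300 > Ia=1.774: effective rainfall P−Ia = 2929/530 in
Q: (2929/530)² ÷ (7629/530) = 8579041/4043370 in (≈ 2.122 in)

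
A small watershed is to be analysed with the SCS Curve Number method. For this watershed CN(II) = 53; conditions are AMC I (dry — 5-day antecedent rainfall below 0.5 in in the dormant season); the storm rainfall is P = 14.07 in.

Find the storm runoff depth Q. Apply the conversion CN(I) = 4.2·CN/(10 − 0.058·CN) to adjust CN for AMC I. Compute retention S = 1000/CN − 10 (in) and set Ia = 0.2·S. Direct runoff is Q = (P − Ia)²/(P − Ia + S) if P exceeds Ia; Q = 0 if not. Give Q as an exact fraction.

Q = 1201196272081/383538798300 in ≈ 3.132 in

Dry (AMC I): CN(I) = 4.2·53/(10 − 0.058·53) = (1113/5)/(3463/500) = 111300/3463 ≈ 32.140
S = 1000/(111300/3463) − 10 = 23500/1113 in ≈ 21.114 in
Initial abstraction Ia = S/5 = (23500/1113)/5 = 4700/1113 ≈ 4.223 in
Excess rainfall: 14.070 − 4.223 = 9.847 in; P > Ia so Q > 0
Q = (1095991/111300)²/((1095991/111300) + 23500/1113) = (1201196272081/12387690000)/(3445991/111300) = 1201196272081/383538798300 in ≈ 3.132 in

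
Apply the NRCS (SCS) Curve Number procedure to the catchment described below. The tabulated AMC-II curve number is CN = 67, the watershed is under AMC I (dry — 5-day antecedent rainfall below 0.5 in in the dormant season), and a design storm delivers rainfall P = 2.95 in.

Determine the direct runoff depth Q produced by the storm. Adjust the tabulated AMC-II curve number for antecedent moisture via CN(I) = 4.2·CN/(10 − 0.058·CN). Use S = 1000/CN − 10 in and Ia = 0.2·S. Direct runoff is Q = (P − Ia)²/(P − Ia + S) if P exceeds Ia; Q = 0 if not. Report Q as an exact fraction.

Q = 32160241/1084993980 in ≈ 0.030 in

CN(I) from CN(II)=67: (4.2·67)/(10 − 0.058·67) = 46900/1019 ≈ 46.026
Max retention: S = 1000/(46900/1019) − 10 = 5500/469 in (≈ 11.727 in)
Initial abstraction Ia = S/5 = (5500/469)/5 = 1100/469 ≈ 2.345 in
Excess rainfall: 2.950 − 2.345 = 0.605 in; P > Ia so Q > 0
Q = (5671/9380)²/((5671/9380) + 5500/469) = (32160241/87984400)/(115671/9380) = 32160241/1084993980 in ≈ 0.030 in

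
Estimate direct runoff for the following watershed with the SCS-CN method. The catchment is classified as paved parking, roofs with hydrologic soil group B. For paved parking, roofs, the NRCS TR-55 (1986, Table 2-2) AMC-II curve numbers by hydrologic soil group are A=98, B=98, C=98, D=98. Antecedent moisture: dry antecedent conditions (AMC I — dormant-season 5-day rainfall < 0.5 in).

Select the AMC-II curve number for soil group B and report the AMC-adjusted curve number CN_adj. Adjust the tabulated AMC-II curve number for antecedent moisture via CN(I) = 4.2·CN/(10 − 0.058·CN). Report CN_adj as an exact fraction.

NRCS table: paved parking, roofs, soil group B → CN(II) = 98
Dry (AMC I): CN(I) = 4.2·98/(10 − 0.058·98) = (2058/5)/(1079/250) = 102900/1079 ≈ 95.366

CN_adj = 102900/1079 ≈ 95.366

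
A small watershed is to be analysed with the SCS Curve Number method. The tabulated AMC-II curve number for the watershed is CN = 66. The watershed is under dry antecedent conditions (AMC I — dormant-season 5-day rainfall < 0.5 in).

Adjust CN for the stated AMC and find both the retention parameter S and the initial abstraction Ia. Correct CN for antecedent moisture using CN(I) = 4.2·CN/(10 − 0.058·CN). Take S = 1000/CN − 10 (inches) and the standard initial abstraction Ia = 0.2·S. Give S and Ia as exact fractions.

S = 8500/693 in ≈ 12.266 in; Ia = 1700/693 in ≈ 2.453 in

CN(I) from CN(II)=66: (4.2·66)/(10 − 0.058·66) = 69300/1543 ≈ 44.913
Max retention: S = 1000/(69300/1543) − 10 = 8500/693 in (≈ 12.266 in)
Initial abstraction Ia = S/5 = (8500/693)/5 = 1700/693 ≈ 2.453 in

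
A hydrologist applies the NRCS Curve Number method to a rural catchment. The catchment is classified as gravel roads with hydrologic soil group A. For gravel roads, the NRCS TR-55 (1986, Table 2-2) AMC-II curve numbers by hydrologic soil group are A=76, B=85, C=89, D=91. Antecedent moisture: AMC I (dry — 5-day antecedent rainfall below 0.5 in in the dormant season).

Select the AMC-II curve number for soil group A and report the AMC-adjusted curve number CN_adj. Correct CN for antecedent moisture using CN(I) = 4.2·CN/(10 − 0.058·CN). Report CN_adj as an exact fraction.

CN_adj = 13300/233 ≈ 57.082

NRCS table: gravel roads, soil group A → CN(II) = 76
Dry (AMC I): CN(I) = 4.2·76/(10 − 0.058·76) = (1596/5)/(699/125) = 13300/233 ≈ 57.082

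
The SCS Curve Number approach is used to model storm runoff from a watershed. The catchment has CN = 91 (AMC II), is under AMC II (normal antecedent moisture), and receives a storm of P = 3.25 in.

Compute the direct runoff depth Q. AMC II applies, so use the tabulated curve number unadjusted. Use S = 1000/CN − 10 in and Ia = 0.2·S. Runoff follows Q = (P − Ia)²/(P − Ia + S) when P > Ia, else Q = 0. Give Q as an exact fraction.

Q = 1234321/535444 in ≈ 2.305 in

CN(II) = 91; AMC II needs no correction.
Max retention: S = 1000/91 − 10 = 90/91 in (≈ 0.989 in)
Ia = 0.2·(90/91) = 18/91 in ≈ 0.198 in
Since P=3.250 > Ia=0.198: effective rainfall P−Ia = 1111/364 in
Runoff Q = (P−Ia)²/(P−Ia+S) = (3.052)²/(3.052+0.989) = 1234321/535444 ≈ 2.305 in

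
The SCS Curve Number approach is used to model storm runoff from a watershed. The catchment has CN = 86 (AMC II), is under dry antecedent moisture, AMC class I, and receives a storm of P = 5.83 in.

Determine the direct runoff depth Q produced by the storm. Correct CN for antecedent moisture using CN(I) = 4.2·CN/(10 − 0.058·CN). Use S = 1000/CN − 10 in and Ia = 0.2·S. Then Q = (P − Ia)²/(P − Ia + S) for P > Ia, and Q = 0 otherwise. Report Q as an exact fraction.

Q = 4251952849/1486170300 in ≈ 2.861 in

Adjust CN=86 to AMC I: 4.2·86/(10 − 0.058·86) → (1806/5) ÷ (1253/250) = 12900/179 ≈ 72.067
Retention S: 1000/CN − 10 with CN=72.067 → S = 500/129 ≈ 3.876 in
Ia = 0.2S: 0.2·3.876 = 0.775 in (exactly 100/129)
P − Ia = 5.830 − 0.775 = 65207/12900 ≈ 5.055 in (> 0, runoff occurs)
Q = (65207/12900)²/((65207/12900) + 500/129) = (4251952849/166410000)/(115207/12900) = 4251952849/1486170300 in ≈ 2.861 in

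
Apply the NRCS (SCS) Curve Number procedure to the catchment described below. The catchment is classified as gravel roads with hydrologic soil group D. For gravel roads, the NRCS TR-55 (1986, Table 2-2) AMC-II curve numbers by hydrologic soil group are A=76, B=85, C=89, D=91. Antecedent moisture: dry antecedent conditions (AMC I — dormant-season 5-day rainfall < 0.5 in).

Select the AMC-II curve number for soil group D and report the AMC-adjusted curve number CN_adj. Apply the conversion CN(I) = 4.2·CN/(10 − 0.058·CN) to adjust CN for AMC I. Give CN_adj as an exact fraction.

NRCS table: gravel roads, soil group D → CN(II) = 91
CN(I) from CN(II)=91: (4.2·91)/(10 − 0.058·91) = 63700/787 ≈ 80.940

CN_adj = 63700/787 ≈ 80.940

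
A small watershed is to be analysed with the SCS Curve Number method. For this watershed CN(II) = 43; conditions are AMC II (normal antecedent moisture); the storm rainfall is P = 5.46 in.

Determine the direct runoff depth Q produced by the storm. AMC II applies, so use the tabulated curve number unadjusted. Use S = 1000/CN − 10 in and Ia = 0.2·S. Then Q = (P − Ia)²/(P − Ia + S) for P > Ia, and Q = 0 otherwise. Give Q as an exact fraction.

Q = 12156507/24752950 in ≈ 0.491 in

AMC II — tabulated CN = 43 applies directly.
Max retention: S = 1000/43 − 10 = 570/43 in (≈ 13.256 in)
Initial abstraction Ia = S/5 = (570/43)/5 = 114/43 ≈ 2.651 in
Since P=5.460 > Ia=2.651: effective rainfall P−Ia = 6039/2150 in
Q: (6039/2150)² ÷ (34539/2150) = 12156507/24752950 in (≈ 0.491 in)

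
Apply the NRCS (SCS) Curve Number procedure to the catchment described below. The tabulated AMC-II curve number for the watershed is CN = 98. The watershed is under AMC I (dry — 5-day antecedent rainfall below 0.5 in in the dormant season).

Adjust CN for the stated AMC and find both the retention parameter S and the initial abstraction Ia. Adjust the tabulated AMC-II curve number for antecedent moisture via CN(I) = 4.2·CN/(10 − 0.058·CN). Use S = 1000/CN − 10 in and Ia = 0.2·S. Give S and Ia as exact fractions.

S = 500/1029 in ≈ 0.486 in; Ia = 100/1029 in ≈ 0.097 in

CN(I) from CN(II)=98: (4.2·98)/(10 − 0.058·98) = 102900/1079 ≈ 95.366
Max retention: S = 1000/(102900/1079) − 10 = 500/1029 in (≈ 0.486 in)
Ia = 0.2·(500/1029) = 100/1029 in ≈ 0.097 in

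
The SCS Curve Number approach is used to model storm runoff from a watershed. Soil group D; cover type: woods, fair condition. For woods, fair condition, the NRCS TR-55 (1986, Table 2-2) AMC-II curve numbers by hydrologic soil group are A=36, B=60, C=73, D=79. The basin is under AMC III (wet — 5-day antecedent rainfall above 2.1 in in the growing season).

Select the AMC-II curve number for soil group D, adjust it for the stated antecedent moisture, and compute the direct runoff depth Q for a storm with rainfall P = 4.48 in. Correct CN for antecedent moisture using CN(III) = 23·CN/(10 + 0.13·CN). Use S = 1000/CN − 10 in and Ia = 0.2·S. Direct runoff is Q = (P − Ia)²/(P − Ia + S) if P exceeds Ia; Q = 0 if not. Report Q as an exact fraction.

Q = 332594143/99571600 in ≈ 3.340 in

NRCS table: woods, fair condition, soil group D → CN(II) = 79
CN(III) from CN(II)=79: (23·79)/(10 + 0.13·79) = 181700/2027 ≈ 89.640
Max retention: S = 1000/(181700/2027) − 10 = 2100/1817 in (≈ 1.156 in)
Ia = 0.2S: 0.2·1.156 = 0.231 in (exactly 420/1817)
P − Ia = 4.480 − 0.231 = 193004/45425 ≈ 4.249 in (> 0, runoff occurs)
Q = (193004/45425)²/((193004/45425) + 2100/1817) = (37250544016/2063430625)/(245504/45425) = 332594143/99571600 in ≈ 3.340 in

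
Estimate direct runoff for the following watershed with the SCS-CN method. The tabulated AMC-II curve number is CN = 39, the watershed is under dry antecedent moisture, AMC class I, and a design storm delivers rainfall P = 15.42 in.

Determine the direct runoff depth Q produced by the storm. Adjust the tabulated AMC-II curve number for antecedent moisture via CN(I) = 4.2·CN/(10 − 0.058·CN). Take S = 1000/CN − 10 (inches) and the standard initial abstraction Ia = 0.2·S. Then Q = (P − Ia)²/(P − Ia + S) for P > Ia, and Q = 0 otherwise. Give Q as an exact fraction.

Q = 106568949601/75816836550 in ≈ 1.406 in

CN(I) from CN(II)=39: (4.2·39)/(10 − 0.058·39) = 81900/3869 ≈ 21.168
Max retention: S = 1000/(81900/3869) − 10 = 30500/819 in (≈ 37.241 in)
Ia = 0.2S: 0.2·37.241 = 7.448 in (exactly 6100/819)
P − Ia = 15.420 − 7.448 = 326449/40950 ≈ 7.972 in (> 0, runoff occurs)
Runoff Q = (P−Ia)²/(P−Ia+S) = (7.972)²/(7.972+37.241) = 106568949601/75816836550 ≈ 1.406 in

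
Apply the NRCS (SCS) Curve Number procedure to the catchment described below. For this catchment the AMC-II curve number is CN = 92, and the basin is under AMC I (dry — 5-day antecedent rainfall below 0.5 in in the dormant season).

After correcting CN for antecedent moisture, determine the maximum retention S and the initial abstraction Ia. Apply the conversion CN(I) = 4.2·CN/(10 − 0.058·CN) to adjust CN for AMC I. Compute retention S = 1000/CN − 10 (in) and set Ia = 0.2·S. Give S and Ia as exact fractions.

S = 1000/483 in ≈ 2.070 in; Ia = 200/483 in ≈ 0.414 in

Dry (AMC I): CN(I) = 4.2·92/(10 − 0.058·92) = (1932/5)/(583/125) = 48300/583 ≈ 82.847
Max retention: S = 1000/(48300/583) − 10 = 1000/483 in (≈ 2.070 in)
Initial abstraction Ia = S/5 = (1000/483)/5 = 200/483 ≈ 0.414 in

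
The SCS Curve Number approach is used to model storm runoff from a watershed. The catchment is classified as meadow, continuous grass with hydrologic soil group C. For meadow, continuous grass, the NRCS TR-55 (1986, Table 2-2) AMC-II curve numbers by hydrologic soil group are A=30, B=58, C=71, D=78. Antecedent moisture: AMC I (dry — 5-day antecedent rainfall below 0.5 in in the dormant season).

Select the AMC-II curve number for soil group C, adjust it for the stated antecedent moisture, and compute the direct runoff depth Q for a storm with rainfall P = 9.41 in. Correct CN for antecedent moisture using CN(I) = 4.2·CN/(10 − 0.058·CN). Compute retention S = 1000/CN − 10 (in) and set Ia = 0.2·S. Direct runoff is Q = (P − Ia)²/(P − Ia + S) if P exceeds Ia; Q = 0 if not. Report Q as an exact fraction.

NRCS table: meadow, continuous grass, soil group C → CN(II) = 71
Adjust CN=71 to AMC I: 4.2·71/(10 − 0.058·71) → (1491/5) ÷ (2941/500) = 149100/2941 ≈ 50.697
Retention S: 1000/CN − 10 with CN=50.697 → S = 14500/1491 ≈ 9.725 in
Ia = 0.2S: 0.2·9.725 = 1.945 in (exactly 2900/1491)
P − Ia = 9.410 − 1.945 = 1113031/149100 ≈ 7.465 in (> 0, runoff occurs)
Runoff Q = (P−Ia)²/(P−Ia+S) = (7.465)²/(7.465+9.725) = 1238838006961/382147922100 ≈ 3.242 in

Q = 1238838006961/382147922100 in ≈ 3.242 in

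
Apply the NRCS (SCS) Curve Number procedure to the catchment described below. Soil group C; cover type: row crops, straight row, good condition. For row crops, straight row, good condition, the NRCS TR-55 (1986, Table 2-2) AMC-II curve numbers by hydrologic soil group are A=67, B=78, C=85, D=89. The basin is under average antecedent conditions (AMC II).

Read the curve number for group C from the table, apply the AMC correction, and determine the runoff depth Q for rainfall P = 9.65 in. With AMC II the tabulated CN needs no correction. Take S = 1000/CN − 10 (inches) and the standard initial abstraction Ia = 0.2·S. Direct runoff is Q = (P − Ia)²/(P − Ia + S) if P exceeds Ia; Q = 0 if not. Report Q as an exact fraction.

Q = 9991921/1278740 in ≈ 7.814 in

NRCS table: row crops, straight row, good condition, soil group C → CN(II) = 85
CN(II) = 85; AMC II needs no correction.
Retention S: 1000/CN − 10 with CN=85.000 → S = 30/17 ≈ 1.765 in
Initial abstraction Ia = S/5 = (30/17)/5 = 6/17 ≈ 0.353 in
Since P=9.650 > Ia=0.353: effective rainfall P−Ia = 3161/340 in
Q: (3161/340)² ÷ (3761/340) = 9991921/1278740 in (≈ 7.814 in)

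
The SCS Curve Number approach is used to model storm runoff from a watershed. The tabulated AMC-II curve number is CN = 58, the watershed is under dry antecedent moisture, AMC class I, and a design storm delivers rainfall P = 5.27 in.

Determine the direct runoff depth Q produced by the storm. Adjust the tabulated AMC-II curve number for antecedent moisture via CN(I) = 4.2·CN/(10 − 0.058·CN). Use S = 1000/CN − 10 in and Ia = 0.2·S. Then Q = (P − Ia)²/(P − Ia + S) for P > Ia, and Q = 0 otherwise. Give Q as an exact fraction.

Q = 27910089/160320700 in ≈ 0.174 in

Dry (AMC I): CN(I) = 4.2·58/(10 − 0.058·58) = (1218/5)/(1659/250) = 2900/79 ≈ 36.709
Max retention: S = 1000/(2900/79) − 10 = 500/29 in (≈ 17.241 in)
Ia = 0.2S: 0.2·17.241 = 3.448 in (exactly 100/29)
Since P=5.270 > Ia=3.448: effective rainfall P−Ia = 5283/2900 in
Runoff Q = (P−Ia)²/(P−Ia+S) = (1.822)²/(1.822+17.241) = 27910089/160320700 ≈ 0.174 in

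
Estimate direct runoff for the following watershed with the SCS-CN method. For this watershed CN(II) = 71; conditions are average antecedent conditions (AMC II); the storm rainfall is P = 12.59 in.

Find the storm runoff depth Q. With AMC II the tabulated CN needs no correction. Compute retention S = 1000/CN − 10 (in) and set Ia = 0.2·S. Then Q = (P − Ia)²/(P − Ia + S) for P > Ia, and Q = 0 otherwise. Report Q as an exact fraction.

AMC II — tabulated CN = 71 applies directly.
S = 1000/71 − 10 = 290/71 in ≈ 4.085 in
Initial abstraction Ia = S/5 = (290/71)/5 = 58/71 ≈ 0.817 in
P − Ia = 12.590 − 0.817 = 83589/7100 ≈ 11.773 in (> 0, runoff occurs)
Q = (83589/7100)²/((83589/7100) + 290/71) = (6987120921/50410000)/(112589/7100) = 6987120921/799381900 in ≈ 8.741 in

Q = 6987120921/799381900 in ≈ 8.741 in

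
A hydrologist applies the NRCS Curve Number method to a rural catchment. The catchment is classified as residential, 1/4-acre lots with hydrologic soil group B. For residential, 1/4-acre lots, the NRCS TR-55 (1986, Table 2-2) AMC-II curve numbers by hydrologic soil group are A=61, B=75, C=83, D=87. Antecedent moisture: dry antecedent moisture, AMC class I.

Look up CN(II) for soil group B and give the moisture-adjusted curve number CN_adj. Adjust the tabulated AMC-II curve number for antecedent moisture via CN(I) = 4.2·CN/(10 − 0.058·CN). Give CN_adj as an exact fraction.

NRCS table: residential, 1/4-acre lots, soil group B → CN(II) = 75
Adjust CN=75 to AMC I: 4.2·75/(10 − 0.058·75) → 315 ÷ (113/20) = 6300/113 ≈ 55.752

CN_adj = 6300/113 ≈ 55.752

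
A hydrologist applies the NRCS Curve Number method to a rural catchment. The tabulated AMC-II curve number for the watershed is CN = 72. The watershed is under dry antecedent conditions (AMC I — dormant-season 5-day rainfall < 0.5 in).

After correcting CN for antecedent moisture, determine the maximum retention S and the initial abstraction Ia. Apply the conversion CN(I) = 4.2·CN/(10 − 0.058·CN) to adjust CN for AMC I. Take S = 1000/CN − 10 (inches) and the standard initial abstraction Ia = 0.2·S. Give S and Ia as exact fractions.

S = 250/27 in ≈ 9.259 in; Ia = 50/27 in ≈ 1.852 in

CN(I) from CN(II)=72: (4.2·72)/(10 − 0.058·72) = 675/13 ≈ 51.923
S = 1000/(675/13) − 10 = 250/27 in ≈ 9.259 in
Ia = 0.2·(250/27) = 50/27 in ≈ 1.852 in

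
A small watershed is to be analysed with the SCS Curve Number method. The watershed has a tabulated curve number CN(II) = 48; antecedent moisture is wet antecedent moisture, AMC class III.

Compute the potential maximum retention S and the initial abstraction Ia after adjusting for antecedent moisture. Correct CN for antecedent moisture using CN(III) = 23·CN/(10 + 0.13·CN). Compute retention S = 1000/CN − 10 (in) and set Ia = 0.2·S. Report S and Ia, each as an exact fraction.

Adjust CN=48 to AMC III: 23·48/(10 + 0.13·48) → 1104 ÷ (406/25) = 13800/203 ≈ 67.980
Retention S: 1000/CN − 10 with CN=67.980 → S = 325/69 ≈ 4.710 in
Ia = 0.2·(325/69) = 65/69 in ≈ 0.942 in

S = 325/69 in ≈ 4.710 in; Ia = 65/69 in ≈ 0.942 in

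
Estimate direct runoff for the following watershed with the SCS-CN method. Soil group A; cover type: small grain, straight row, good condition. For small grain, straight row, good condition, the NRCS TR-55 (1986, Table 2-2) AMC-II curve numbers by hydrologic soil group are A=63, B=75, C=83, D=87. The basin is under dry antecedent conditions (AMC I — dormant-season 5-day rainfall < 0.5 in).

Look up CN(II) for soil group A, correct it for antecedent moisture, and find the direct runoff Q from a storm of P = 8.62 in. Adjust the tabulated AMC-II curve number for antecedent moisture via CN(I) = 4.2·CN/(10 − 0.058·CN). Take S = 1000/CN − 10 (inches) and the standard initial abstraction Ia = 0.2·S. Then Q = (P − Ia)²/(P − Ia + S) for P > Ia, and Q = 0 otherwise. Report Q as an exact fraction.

Q = 148389055369/86670589950 in ≈ 1.712 in

NRCS table: small grain, straight row, good condition, soil group A → CN(II) = 63
Adjust CN=63 to AMC I: 4.2·63/(10 − 0.058·63) → (1323/5) ÷ (3173/500) = 132300/3173 ≈ 41.696
S = 1000/(132300/3173) − 10 = 18500/1323 in ≈ 13.983 in
Ia = 0.2S: 0.2·13.983 = 2.797 in (exactly 3700/1323)
Since P=8.620 > Ia=2.797: effective rainfall P−Ia = 385213/66150 in
Q = (385213/66150)²/((385213/66150) + 18500/1323) = (148389055369/4375822500)/(1310213/66150) = 148389055369/86670589950 in ≈ 1.712 in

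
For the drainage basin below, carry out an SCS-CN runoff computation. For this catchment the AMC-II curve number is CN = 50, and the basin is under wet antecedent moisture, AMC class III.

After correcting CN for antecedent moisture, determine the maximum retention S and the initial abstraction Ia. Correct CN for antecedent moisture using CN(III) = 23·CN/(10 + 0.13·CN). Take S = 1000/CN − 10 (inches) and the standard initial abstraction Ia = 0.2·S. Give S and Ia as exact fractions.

S = 100/23 in ≈ 4.348 in; Ia = 20/23 in ≈ 0.870 in

Wet (AMC III): CN(III) = 23·50/(10 + 0.13·50) = 1150/(33/2) = 2300/33 ≈ 69.697
Retention S: 1000/CN − 10 with CN=69.697 → S = 100/23 ≈ 4.348 in
Ia = 0.2S: 0.2·4.348 = 0.870 in (exactly 20/23)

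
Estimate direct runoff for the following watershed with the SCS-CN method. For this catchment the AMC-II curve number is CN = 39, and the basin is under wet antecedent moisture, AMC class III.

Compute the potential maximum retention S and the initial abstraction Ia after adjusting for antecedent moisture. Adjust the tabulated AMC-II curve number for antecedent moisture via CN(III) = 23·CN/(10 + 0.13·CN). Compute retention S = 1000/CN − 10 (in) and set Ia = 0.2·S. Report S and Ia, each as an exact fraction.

S = 6100/897 in ≈ 6.800 in; Ia = 1220/897 in ≈ 1.360 in

CN(III) from CN(II)=39: (23·39)/(10 + 0.13·39) = 89700/1507 ≈ 59.522
S = 1000/(89700/1507) − 10 = 6100/897 in ≈ 6.800 in
Ia = 0.2S: 0.2·6.800 = 1.360 in (exactly 1220/897)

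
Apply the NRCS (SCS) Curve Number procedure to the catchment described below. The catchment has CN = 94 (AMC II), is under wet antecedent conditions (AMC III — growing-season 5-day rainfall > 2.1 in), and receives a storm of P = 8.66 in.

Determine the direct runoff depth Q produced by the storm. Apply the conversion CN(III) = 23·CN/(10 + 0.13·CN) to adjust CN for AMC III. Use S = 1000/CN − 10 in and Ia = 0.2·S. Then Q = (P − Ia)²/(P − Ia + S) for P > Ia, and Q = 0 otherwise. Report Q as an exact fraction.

Q = 216292895329/25947945650 in ≈ 8.336 in

Wet (AMC III): CN(III) = 23·94/(10 + 0.13·94) = 2162/(1111/50) = 108100/1111 ≈ 97.300
Retention S: 1000/CN − 10 with CN=97.300 → S = 300/1081 ≈ 0.278 in
Ia = 0.2S: 0.2·0.278 = 0.056 in (exactly 60/1081)
P − Ia = 8.660 − 0.056 = 465073/54050 ≈ 8.604 in (> 0, runoff occurs)
Q = (465073/54050)²/((465073/54050) + 300/1081) = (216292895329/2921402500)/(480073/54050) = 216292895329/25947945650 in ≈ 8.336 in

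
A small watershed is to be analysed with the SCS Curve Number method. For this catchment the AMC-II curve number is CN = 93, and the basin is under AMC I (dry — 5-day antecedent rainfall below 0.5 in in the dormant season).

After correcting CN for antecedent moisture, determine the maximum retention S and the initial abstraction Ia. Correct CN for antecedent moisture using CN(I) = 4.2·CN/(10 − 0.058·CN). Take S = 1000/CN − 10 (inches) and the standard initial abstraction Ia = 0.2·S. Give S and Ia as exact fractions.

S = 500/279 in ≈ 1.792 in; Ia = 100/279 in ≈ 0.358 in

CN(I) from CN(II)=93: (4.2·93)/(10 − 0.058·93) = 27900/329 ≈ 84.802
Retention S: 1000/CN − 10 with CN=84.802 → S = 500/279 ≈ 1.792 in
Ia = 0.2·(500/279) = 100/279 in ≈ 0.358 in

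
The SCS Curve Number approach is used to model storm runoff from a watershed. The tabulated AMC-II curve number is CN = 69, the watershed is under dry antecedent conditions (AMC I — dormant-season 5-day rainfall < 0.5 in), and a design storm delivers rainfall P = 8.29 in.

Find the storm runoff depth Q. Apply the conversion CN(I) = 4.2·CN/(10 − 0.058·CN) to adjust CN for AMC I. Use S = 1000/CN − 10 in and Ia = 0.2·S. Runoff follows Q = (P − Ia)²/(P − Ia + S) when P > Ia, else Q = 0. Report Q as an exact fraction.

Q = 794274870841/353732922900 in ≈ 2.245 in

Adjust CN=69 to AMC I: 4.2·69/(10 − 0.058·69) → (1449/5) ÷ (2999/500) = 144900/2999 ≈ 48.316
S = 1000/(144900/2999) − 10 = 15500/1449 in ≈ 10.697 in
Ia = 0.2S: 0.2·10.697 = 2.139 in (exactly 3100/1449)
Since P=8.290 > Ia=2.139: effective rainfall P−Ia = 891221/144900 in
Q: (891221/144900)² ÷ (2441221/144900) = 794274870841/353732922900 in (≈ 2.245 in)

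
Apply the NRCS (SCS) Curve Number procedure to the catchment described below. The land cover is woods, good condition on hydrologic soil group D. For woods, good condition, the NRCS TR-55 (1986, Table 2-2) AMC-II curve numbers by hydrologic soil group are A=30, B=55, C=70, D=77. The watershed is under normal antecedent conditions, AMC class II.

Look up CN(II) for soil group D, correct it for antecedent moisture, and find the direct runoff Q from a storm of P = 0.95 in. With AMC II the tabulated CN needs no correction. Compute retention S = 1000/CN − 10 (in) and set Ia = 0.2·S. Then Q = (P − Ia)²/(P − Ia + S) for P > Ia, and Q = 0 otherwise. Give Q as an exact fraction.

Q = 294849/7920220 in ≈ 0.037 in

NRCS table: woods, good condition, soil group D → CN(II) = 77
AMC II — tabulated CN = 77 applies directly.
Retention S: 1000/CN − 10 with CN=77.000 → S = 230/77 ≈ 2.987 in
Ia = 0.2·(230/77) = 46/77 in ≈ 0.597 in
P − Ia = 0.950 − 0.597 = 543/1540 ≈ 0.353 in (> 0, runoff occurs)
Runoff Q = (P−Ia)²/(P−Ia+S) = (0.353)²/(0.353+2.987) = 294849/7920220 ≈ 0.037 in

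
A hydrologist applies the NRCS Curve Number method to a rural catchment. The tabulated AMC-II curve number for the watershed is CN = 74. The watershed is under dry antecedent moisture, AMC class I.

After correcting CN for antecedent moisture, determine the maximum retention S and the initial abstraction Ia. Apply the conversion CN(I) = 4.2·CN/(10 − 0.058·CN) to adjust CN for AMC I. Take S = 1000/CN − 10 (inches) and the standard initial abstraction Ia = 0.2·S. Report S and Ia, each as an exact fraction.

Adjust CN=74 to AMC I: 4.2·74/(10 − 0.058·74) → (1554/5) ÷ (1427/250) = 77700/1427 ≈ 54.450
Retention S: 1000/CN − 10 with CN=54.450 → S = 6500/777 ≈ 8.366 in
Ia = 0.2S: 0.2·8.366 = 1.673 in (exactly 1300/777)

S = 6500/777 in ≈ 8.366 in; Ia = 1300/777 in ≈ 1.673 in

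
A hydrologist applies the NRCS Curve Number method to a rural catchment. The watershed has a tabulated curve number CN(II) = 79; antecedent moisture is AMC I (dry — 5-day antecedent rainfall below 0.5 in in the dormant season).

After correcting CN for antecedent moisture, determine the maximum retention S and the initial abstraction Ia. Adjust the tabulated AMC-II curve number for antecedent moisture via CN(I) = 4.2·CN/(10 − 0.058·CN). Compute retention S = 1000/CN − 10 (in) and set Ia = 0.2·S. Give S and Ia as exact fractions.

Adjust CN=79 to AMC I: 4.2·79/(10 − 0.058·79) → (1659/5) ÷ (2709/500) = 7900/129 ≈ 61.240
Retention S: 1000/CN − 10 with CN=61.240 → S = 500/79 ≈ 6.329 in
Initial abstraction Ia = S/5 = (500/79)/5 = 100/79 ≈ 1.266 in

S = 500/79 in ≈ 6.329 in; Ia = 100/79 in ≈ 1.266 in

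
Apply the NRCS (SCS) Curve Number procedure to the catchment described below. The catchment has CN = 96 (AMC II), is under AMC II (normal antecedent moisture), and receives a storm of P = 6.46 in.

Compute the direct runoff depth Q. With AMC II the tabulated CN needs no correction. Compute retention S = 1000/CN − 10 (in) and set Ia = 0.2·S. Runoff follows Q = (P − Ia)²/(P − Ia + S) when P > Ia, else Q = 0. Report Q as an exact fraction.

Average conditions: CN = 96 (no AMC adjustment).
Retention S: 1000/CN − 10 with CN=96.000 → S = 5/12 ≈ 0.417 in
Ia = 0.2S: 0.2·0.417 = 0.083 in (exactly 1/12)
Excess rainfall: 6.460 − 0.083 = 6.377 in; P > Ia so Q > 0
Q = (1913/300)²/((1913/300) + 5/12) = (3659569/90000)/(1019/150) = 3659569/611400 in ≈ 5.986 in

Q = 3659569/611400 in ≈ 5.986 in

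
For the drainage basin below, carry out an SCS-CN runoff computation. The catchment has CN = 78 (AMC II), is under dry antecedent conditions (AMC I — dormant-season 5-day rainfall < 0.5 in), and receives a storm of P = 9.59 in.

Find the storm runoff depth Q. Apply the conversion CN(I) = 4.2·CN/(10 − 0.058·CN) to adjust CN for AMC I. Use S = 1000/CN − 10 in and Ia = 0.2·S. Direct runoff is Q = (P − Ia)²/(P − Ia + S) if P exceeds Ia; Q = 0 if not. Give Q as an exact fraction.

Q = 456193527241/100361979900 in ≈ 4.545 in

Dry (AMC I): CN(I) = 4.2·78/(10 − 0.058·78) = (1638/5)/(1369/250) = 81900/1369 ≈ 59.825
Retention S: 1000/CN − 10 with CN=59.825 → S = 5500/819 ≈ 6.716 in
Ia = 0.2·(5500/819) = 1100/819 in ≈ 1.343 in
P − Ia = 9.590 − 1.343 = 675421/81900 ≈ 8.247 in (> 0, runoff occurs)
Runoff Q = (P−Ia)²/(P−Ia+S) = (8.247)²/(8.247+6.716) = 456193527241/100361979900 ≈ 4.545 in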